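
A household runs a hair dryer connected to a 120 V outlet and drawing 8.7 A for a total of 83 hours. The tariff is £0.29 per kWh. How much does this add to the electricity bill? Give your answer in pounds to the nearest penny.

£25.13

Power = 8.7 A × 120 V = 1044 W = 1.044 kW
Energy = 1.044 kW × 83 h = 86.652 kWh
Cost = 86.652 kWh × £0.29/kWh = £25.13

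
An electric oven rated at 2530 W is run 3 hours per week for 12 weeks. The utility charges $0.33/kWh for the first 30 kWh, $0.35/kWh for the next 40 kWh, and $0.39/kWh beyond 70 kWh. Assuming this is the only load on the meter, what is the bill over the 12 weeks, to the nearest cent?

Runtime = 3 h/week × 12 weeks = 36 h
Energy = 2.53 kW × 36 h = 91.08 kWh
Tier 1 (0–30 kWh): 30 × $0.33 = $9.9
Tier 2 (30–70 kWh): 40 × $0.35 = $14
Above 70 kWh: 21.08 × $0.39 = $8.2212
Bill = $32.12

$32.12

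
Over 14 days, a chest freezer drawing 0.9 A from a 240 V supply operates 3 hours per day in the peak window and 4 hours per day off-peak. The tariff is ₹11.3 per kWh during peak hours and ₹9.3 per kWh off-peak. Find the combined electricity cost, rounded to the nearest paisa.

Power = 0.9 A × 240 V = 216 W = 0.216 kW
Peak energy = 0.216 kW × 3 h × 14 = 9.072 kWh
Off-peak energy = 0.216 kW × 4 h × 14 = 12.096 kWh
Cost = 9.072 × ₹11.3 + 12.096 × ₹9.3 = ₹102.5136 + ₹112.4928 = ₹215.01

₹215.01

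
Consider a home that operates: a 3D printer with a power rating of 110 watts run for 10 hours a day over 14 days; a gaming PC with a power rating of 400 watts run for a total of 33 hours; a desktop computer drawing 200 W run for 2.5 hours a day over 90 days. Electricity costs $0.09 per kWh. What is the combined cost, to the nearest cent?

3D printer: Runtime = 10 h/day × 14 days = 140 h
3D printer: 0.11 kW × 140 h = 15.4 kWh
gaming PC: 0.4 kW × 33 h = 13.2 kWh
desktop computer: Runtime = 2.5 h/day × 90 days = 225 h
desktop computer: 0.2 kW × 225 h = 45 kWh
Total energy = 73.6 kWh
Cost = 73.6 × $0.09 = $6.62

$6.62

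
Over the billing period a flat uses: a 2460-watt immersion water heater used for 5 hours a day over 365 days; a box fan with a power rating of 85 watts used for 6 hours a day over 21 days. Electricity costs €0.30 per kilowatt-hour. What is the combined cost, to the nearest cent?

immersion water heater: Runtime = 5 h/day × 365 days = 1825 h
immersion water heater: 2.46 kW × 1825 h = 4489.5 kWh
box fan: Runtime = 6 h/day × 21 days = 126 h
box fan: 0.085 kW × 126 h = 10.71 kWh
Total energy = 4500.21 kWh
Cost = 4500.21 × €0.30 = €1350.06

€1350.06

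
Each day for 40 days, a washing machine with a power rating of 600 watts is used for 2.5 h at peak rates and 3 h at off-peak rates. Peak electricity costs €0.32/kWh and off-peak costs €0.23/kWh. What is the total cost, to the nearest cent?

€35.76

Peak energy = 0.6 kW × 2.5 h × 40 = 60 kWh
Off-peak energy = 0.6 kW × 3 h × 40 = 72 kWh
Cost = 60 × €0.32 + 72 × €0.23 = €19.2 + €16.56 = €35.76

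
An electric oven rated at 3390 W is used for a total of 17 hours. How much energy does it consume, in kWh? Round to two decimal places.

Energy = 3.39 kW × 17 h = 57.63 kWh

57.63 kWh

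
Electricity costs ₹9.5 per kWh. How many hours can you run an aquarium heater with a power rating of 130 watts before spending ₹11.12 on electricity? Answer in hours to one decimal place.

Energy available = ₹11.12 ÷ ₹9.5/kWh = 1.1705 kWh
Hours = 1.1705 kWh ÷ 0.13 kW = 9.0 h

9.0 h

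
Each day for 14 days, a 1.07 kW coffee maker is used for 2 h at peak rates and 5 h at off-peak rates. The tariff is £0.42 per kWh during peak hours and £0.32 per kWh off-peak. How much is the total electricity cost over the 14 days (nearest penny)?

£36.55

Peak energy = 1.07 kW × 2 h × 14 = 29.96 kWh
Off-peak energy = 1.07 kW × 5 h × 14 = 74.9 kWh
Cost = 29.96 × £0.42 + 74.9 × £0.32 = £12.5832 + £23.968 = £36.55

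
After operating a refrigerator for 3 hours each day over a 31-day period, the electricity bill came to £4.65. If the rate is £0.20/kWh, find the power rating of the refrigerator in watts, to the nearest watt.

250 W

Energy = £4.65 ÷ £0.20/kWh = 23.25 kWh
Runtime = 3 h/day × 31 days = 93 h
Power = 23.25 kWh ÷ 93 h = 0.25 kW = 250 W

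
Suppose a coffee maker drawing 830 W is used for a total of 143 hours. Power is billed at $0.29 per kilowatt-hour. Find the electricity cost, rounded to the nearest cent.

$34.42

Energy = 0.83 kW × 143 h = 118.69 kWh
Cost = 118.69 kWh × $0.29/kWh = $34.42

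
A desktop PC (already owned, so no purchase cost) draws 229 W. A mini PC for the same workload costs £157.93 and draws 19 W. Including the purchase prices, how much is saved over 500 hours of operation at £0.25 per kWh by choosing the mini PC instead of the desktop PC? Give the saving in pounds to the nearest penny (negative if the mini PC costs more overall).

desktop PC: £0.00 + (229/1000) kW × 500 h × £0.25 = £0.00 + £28.625 = £28.625
mini PC: £157.93 + (19/1000) kW × 500 h × £0.25 = £157.93 + £2.375 = £160.305
Saving = £28.625 − £160.305 = −£131.68

-£131.68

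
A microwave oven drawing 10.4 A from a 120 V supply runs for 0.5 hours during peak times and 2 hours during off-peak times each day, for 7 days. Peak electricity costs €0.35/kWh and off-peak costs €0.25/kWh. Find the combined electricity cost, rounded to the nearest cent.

Power = 10.4 A × 120 V = 1248 W = 1.248 kW
Peak energy = 1.248 kW × 0.5 h × 7 = 4.368 kWh
Off-peak energy = 1.248 kW × 2 h × 7 = 17.472 kWh
Cost = 4.368 × €0.35 + 17.472 × €0.25 = €1.5288 + €4.368 = €5.90

€5.90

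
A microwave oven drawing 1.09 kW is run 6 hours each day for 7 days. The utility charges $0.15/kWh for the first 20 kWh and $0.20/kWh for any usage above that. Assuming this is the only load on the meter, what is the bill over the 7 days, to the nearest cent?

$8.16

Runtime = 6 h/day × 7 days = 42 h
Energy = 1.09 kW × 42 h = 45.78 kWh
Tier 1 (0–20 kWh): 20 × $0.15 = $3
Above 20 kWh: 25.78 × $0.20 = $5.156
Bill = $8.16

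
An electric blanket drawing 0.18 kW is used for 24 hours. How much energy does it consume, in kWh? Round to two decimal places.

Energy = 0.18 kW × 24 h = 4.32 kWh

4.32 kWh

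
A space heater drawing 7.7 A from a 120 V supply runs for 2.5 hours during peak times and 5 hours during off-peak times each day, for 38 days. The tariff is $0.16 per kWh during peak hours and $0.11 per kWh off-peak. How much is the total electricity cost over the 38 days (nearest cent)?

$33.36

Power = 7.7 A × 120 V = 924 W = 0.924 kW
Peak energy = 0.924 kW × 2.5 h × 38 = 87.78 kWh
Off-peak energy = 0.924 kW × 5 h × 38 = 175.56 kWh
Cost = 87.78 × $0.16 + 175.56 × $0.11 = $14.0448 + $19.3116 = $33.36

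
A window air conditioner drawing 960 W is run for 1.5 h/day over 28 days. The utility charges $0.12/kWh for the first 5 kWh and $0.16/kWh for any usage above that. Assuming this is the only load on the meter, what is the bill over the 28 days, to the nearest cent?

$6.25

Runtime = 1.5 h/day × 28 days = 42 h
Energy = 0.96 kW × 42 h = 40.32 kWh
Tier 1 (0–5 kWh): 5 × $0.12 = $0.6
Above 5 kWh: 35.32 × $0.16 = $5.6512
Bill = $6.25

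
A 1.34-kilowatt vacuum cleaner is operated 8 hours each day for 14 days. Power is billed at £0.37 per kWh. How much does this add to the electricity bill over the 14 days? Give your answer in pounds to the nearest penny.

Runtime = 8 h/day × 14 days = 112 h
Energy = 1.34 kW × 112 h = 150.08 kWh
Cost = 150.08 kWh × £0.37/kWh = £55.53

£55.53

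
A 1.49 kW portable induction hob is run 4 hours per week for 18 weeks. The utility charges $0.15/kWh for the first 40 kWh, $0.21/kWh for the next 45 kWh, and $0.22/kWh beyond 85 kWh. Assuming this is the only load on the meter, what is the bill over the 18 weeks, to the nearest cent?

Runtime = 4 h/week × 18 weeks = 72 h
Energy = 1.49 kW × 72 h = 107.28 kWh
Tier 1 (0–40 kWh): 40 × $0.15 = $6
Tier 2 (40–85 kWh): 45 × $0.21 = $9.45
Above 85 kWh: 22.28 × $0.22 = $4.9016
Bill = $20.35

$20.35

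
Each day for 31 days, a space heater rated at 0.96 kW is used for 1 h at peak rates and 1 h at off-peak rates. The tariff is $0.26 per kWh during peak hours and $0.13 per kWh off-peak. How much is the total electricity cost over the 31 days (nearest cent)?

$11.61

Peak energy = 0.96 kW × 1 h × 31 = 29.76 kWh
Off-peak energy = 0.96 kW × 1 h × 31 = 29.76 kWh
Cost = 29.76 × $0.26 + 29.76 × $0.13 = $7.7376 + $3.8688 = $11.61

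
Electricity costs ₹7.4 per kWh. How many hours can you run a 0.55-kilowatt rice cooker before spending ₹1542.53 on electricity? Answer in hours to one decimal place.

379.0 h

Energy available = ₹1542.53 ÷ ₹7.4/kWh = 208.45 kWh
Hours = 208.45 kWh ÷ 0.55 kW = 379.0 h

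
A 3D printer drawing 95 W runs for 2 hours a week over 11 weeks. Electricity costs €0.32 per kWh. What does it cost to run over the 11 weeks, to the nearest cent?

Runtime = 2 h/week × 11 weeks = 22 h
Energy = 0.095 kW × 22 h = 2.09 kWh
Cost = 2.09 kWh × €0.32/kWh = €0.67

€0.67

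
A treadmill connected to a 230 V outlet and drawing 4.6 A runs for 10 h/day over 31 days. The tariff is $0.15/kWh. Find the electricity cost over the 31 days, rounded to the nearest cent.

Power = 4.6 A × 230 V = 1058 W = 1.058 kW
Runtime = 10 h/day × 31 days = 310 h
Energy = 1.058 kW × 310 h = 327.98 kWh
Cost = 327.98 kWh × $0.15/kWh = $49.20

$49.20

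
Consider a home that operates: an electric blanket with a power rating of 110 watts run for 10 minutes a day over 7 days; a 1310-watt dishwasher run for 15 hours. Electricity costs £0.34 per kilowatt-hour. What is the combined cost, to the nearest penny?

electric blanket: Runtime = 10 min × 7 = 70 min = 1.166666… h
electric blanket: 0.11 kW × 1.166666… h = 0.128333… kWh
dishwasher: 1.31 kW × 15 h = 19.65 kWh
Total energy = 19.778333… kWh
Cost = 19.778333… × £0.34 = £6.72

£6.72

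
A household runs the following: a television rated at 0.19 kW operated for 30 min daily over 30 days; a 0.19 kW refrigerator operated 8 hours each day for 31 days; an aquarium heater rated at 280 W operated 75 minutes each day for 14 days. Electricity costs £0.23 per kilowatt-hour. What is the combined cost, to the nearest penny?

television: Runtime = 30 min × 30 = 900 min = 15 h
television: 0.19 kW × 15 h = 2.85 kWh
refrigerator: Runtime = 8 h/day × 31 days = 248 h
refrigerator: 0.19 kW × 248 h = 47.12 kWh
aquarium heater: Runtime = 75 min × 14 = 1050 min = 17.5 h
aquarium heater: 0.28 kW × 17.5 h = 4.9 kWh
Total energy = 54.87 kWh
Cost = 54.87 × £0.23 = £12.62

£12.62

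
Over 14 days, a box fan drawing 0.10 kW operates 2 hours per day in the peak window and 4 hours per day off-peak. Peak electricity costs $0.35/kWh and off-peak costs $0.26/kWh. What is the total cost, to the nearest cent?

$2.44

Peak energy = 0.1 kW × 2 h × 14 = 2.8 kWh
Off-peak energy = 0.1 kW × 4 h × 14 = 5.6 kWh
Cost = 2.8 × $0.35 + 5.6 × $0.26 = $0.98 + $1.456 = $2.44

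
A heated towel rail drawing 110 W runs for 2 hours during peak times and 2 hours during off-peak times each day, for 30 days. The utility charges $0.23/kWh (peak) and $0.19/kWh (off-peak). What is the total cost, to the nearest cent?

Peak energy = 0.11 kW × 2 h × 30 = 6.6 kWh
Off-peak energy = 0.11 kW × 2 h × 30 = 6.6 kWh
Cost = 6.6 × $0.23 + 6.6 × $0.19 = $1.518 + $1.254 = $2.77

$2.77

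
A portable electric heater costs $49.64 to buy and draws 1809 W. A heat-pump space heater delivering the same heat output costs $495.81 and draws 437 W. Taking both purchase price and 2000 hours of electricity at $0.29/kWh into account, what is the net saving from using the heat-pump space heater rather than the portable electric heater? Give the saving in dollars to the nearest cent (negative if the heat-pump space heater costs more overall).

$349.59

portable electric heater: $49.64 + (1809/1000) kW × 2000 h × $0.29 = $49.64 + $1049.22 = $1098.86
heat-pump space heater: $495.81 + (437/1000) kW × 2000 h × $0.29 = $495.81 + $253.46 = $749.27
Saving = $1098.86 − $749.27 = $349.59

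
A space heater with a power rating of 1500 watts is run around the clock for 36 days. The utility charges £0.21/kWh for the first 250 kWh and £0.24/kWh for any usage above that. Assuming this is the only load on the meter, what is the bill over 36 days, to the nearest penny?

Runtime = 24 h × 36 = 864 h
Energy = 1.5 kW × 864 h = 1296 kWh
Tier 1 (0–250 kWh): 250 × £0.21 = £52.5
Above 250 kWh: 1046 × £0.24 = £251.04
Bill = £303.54

£303.54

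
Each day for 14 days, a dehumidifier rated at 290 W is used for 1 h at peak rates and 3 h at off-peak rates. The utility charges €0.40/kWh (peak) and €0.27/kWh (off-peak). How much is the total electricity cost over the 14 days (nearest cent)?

Peak energy = 0.29 kW × 1 h × 14 = 4.06 kWh
Off-peak energy = 0.29 kW × 3 h × 14 = 12.18 kWh
Cost = 4.06 × €0.40 + 12.18 × €0.27 = €1.624 + €3.2886 = €4.91

€4.91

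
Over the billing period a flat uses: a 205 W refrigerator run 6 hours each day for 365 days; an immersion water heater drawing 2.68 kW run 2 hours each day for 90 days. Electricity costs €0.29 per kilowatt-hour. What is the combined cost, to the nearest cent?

refrigerator: Runtime = 6 h/day × 365 days = 2190 h
refrigerator: 0.205 kW × 2190 h = 448.95 kWh
immersion water heater: Runtime = 2 h/day × 90 days = 180 h
immersion water heater: 2.68 kW × 180 h = 482.4 kWh
Total energy = 931.35 kWh
Cost = 931.35 × €0.29 = €270.09

€270.09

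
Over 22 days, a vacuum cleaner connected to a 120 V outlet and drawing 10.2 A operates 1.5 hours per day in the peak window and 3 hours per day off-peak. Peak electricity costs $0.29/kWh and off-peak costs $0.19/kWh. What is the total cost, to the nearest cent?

$27.06

Power = 10.2 A × 120 V = 1224 W = 1.224 kW
Peak energy = 1.224 kW × 1.5 h × 22 = 40.392 kWh
Off-peak energy = 1.224 kW × 3 h × 22 = 80.784 kWh
Cost = 40.392 × $0.29 + 80.784 × $0.19 = $11.71368 + $15.34896 = $27.06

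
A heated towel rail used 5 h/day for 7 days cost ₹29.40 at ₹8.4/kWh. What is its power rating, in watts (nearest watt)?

Energy = ₹29.40 ÷ ₹8.4/kWh = 3.5 kWh
Runtime = 5 h/day × 7 days = 35 h
Power = 3.5 kWh ÷ 35 h = 0.1 kW = 100 W

100 W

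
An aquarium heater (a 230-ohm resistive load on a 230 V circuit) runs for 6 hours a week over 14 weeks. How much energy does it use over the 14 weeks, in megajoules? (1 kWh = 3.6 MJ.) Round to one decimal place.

69.6 MJ

Power = V²/R = 230²/230 = 230 W = 0.23 kW
Runtime = 6 h/week × 14 weeks = 84 h
Energy = 0.23 kW × 84 h = 19.32 kWh
= 19.32 × 3.6 MJ = 69.6 MJ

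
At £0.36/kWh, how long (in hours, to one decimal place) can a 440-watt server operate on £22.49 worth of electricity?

142.0 h

Energy available = £22.49 ÷ £0.36/kWh = 62.4722 kWh
Hours = 62.4722 kWh ÷ 0.44 kW = 142.0 h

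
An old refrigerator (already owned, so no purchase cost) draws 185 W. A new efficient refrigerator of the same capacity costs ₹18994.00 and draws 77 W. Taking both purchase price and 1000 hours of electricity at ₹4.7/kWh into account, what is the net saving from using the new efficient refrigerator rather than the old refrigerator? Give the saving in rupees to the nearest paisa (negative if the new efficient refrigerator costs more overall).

old refrigerator: ₹0.00 + (185/1000) kW × 1000 h × ₹4.7 = ₹0.00 + ₹869.5 = ₹869.5
new efficient refrigerator: ₹18994.00 + (77/1000) kW × 1000 h × ₹4.7 = ₹18994.00 + ₹361.9 = ₹19355.9
Saving = ₹869.5 − ₹19355.9 = −₹18486.4

-₹18486.40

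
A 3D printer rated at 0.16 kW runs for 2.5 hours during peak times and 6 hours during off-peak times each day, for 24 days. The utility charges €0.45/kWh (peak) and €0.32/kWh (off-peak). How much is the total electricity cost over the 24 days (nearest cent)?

Peak energy = 0.16 kW × 2.5 h × 24 = 9.6 kWh
Off-peak energy = 0.16 kW × 6 h × 24 = 23.04 kWh
Cost = 9.6 × €0.45 + 23.04 × €0.32 = €4.32 + €7.3728 = €11.69

€11.69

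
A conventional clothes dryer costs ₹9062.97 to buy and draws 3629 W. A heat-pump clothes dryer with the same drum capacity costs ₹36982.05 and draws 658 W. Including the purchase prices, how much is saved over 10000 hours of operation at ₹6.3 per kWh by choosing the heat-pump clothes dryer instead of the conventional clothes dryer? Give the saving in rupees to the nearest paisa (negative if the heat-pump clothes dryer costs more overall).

conventional clothes dryer: ₹9062.97 + (3629/1000) kW × 10000 h × ₹6.3 = ₹9062.97 + ₹228627 = ₹237689.97
heat-pump clothes dryer: ₹36982.05 + (658/1000) kW × 10000 h × ₹6.3 = ₹36982.05 + ₹41454 = ₹78436.05
Saving = ₹237689.97 − ₹78436.05 = ₹159253.92

₹159253.92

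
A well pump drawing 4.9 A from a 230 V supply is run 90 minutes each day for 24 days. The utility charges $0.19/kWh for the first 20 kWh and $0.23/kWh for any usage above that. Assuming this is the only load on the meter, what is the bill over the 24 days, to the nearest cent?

$8.53

Power = 4.9 A × 230 V = 1127 W = 1.127 kW
Runtime = 90 min × 24 = 2160 min = 36 h
Energy = 1.127 kW × 36 h = 40.572 kWh
Tier 1 (0–20 kWh): 20 × $0.19 = $3.8
Above 20 kWh: 20.572 × $0.23 = $4.73156
Bill = $8.53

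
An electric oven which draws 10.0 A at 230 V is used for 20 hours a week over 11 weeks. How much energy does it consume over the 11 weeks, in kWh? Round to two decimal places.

506.00 kWh

Power = 10.0 A × 230 V = 2300 W = 2.3 kW
Runtime = 20 h/week × 11 weeks = 220 h
Energy = 2.3 kW × 220 h = 506 kWh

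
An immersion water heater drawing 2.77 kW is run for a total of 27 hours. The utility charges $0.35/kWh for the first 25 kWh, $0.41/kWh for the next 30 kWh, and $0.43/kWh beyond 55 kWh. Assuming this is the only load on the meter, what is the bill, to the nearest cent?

Energy = 2.77 kW × 27 h = 74.79 kWh
Tier 1 (0–25 kWh): 25 × $0.35 = $8.75
Tier 2 (25–55 kWh): 30 × $0.41 = $12.3
Above 55 kWh: 19.79 × $0.43 = $8.5097
Bill = $29.56

$29.56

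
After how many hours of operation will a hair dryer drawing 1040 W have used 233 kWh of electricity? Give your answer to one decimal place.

Hours = 233 kWh ÷ 1.04 kW = 224.0 h

224.0 h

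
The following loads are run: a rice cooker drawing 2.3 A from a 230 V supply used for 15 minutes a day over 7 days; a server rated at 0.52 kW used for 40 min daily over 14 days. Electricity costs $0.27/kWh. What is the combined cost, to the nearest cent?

$1.56

rice cooker: Power = 2.3 A × 230 V = 529 W = 0.529 kW
rice cooker: Runtime = 15 min × 7 = 105 min = 1.75 h
rice cooker: 0.529 kW × 1.75 h = 0.92575 kWh
server: Runtime = 40 min × 14 = 560 min = 9.333333… h
server: 0.52 kW × 9.333333… h = 4.853333… kWh
Total energy = 5.779083… kWh
Cost = 5.779083… × $0.27 = $1.56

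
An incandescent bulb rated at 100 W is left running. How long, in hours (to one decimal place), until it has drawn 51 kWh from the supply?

Hours = 51 kWh ÷ 0.1 kW = 510.0 h

510.0 h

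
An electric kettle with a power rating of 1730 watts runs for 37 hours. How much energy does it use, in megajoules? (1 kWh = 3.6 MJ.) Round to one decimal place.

230.4 MJ

Energy = 1.73 kW × 37 h = 64.01 kWh
= 64.01 × 3.6 MJ = 230.4 MJ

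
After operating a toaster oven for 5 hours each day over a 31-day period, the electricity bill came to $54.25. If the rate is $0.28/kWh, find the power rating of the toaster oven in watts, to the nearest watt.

Energy = $54.25 ÷ $0.28/kWh = 193.75 kWh
Runtime = 5 h/day × 31 days = 155 h
Power = 193.75 kWh ÷ 155 h = 1.25 kW = 1250 W

1250 W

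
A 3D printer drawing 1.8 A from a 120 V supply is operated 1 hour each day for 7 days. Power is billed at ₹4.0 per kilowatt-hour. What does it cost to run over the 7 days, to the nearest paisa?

Power = 1.8 A × 120 V = 216 W = 0.216 kW
Runtime = 1 h/day × 7 days = 7 h
Energy = 0.216 kW × 7 h = 1.512 kWh
Cost = 1.512 kWh × ₹4.0/kWh = ₹6.05

₹6.05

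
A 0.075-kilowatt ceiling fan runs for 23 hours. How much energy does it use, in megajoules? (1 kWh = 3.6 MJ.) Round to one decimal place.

6.2 MJ

Energy = 0.075 kW × 23 h = 1.725 kWh
= 1.725 × 3.6 MJ = 6.2 MJ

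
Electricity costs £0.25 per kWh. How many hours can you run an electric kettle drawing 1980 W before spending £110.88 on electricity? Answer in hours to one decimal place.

224.0 h

Energy available = £110.88 ÷ £0.25/kWh = 443.52 kWh
Hours = 443.52 kWh ÷ 1.98 kW = 224.0 h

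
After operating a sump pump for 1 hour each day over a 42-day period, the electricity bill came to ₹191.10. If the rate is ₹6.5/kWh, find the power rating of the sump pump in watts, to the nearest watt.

Energy = ₹191.10 ÷ ₹6.5/kWh = 29.4 kWh
Runtime = 1 h/day × 42 days = 42 h
Power = 29.4 kWh ÷ 42 h = 0.7 kW = 700 W

700 W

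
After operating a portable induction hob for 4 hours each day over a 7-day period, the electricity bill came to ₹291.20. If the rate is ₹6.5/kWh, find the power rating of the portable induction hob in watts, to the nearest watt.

Energy = ₹291.20 ÷ ₹6.5/kWh = 44.8 kWh
Runtime = 4 h/day × 7 days = 28 h
Power = 44.8 kWh ÷ 28 h = 1.6 kW = 1600 W

1600 W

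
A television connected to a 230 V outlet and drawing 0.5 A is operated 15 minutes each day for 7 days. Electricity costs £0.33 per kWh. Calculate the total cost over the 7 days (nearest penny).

Power = 0.5 A × 230 V = 115 W = 0.115 kW
Runtime = 15 min × 7 = 105 min = 1.75 h
Energy = 0.115 kW × 1.75 h = 0.20125 kWh
Cost = 0.20125 kWh × £0.33/kWh = £0.07

£0.07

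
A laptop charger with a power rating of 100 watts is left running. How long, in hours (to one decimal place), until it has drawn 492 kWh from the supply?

4920.0 h

Hours = 492 kWh ÷ 0.1 kW = 4920.0 h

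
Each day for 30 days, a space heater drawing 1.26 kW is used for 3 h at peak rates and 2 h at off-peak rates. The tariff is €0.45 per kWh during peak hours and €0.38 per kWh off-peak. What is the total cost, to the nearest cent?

Peak energy = 1.26 kW × 3 h × 30 = 113.4 kWh
Off-peak energy = 1.26 kW × 2 h × 30 = 75.6 kWh
Cost = 113.4 × €0.45 + 75.6 × €0.38 = €51.03 + €28.728 = €79.76

€79.76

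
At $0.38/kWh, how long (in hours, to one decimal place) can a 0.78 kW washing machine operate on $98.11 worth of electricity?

331.0 h

Energy available = $98.11 ÷ $0.38/kWh = 258.1842 kWh
Hours = 258.1842 kWh ÷ 0.78 kW = 331.0 h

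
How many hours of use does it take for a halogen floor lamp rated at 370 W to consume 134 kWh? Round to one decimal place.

362.2 h

Hours = 134 kWh ÷ 0.37 kW = 362.2 h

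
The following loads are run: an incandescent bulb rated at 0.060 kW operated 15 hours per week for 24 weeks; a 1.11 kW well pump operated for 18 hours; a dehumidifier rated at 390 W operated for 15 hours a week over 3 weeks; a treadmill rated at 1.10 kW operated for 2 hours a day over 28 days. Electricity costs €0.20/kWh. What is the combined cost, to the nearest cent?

€24.15

incandescent bulb: Runtime = 15 h/week × 24 weeks = 360 h
incandescent bulb: 0.06 kW × 360 h = 21.6 kWh
well pump: 1.11 kW × 18 h = 19.98 kWh
dehumidifier: Runtime = 15 h/week × 3 weeks = 45 h
dehumidifier: 0.39 kW × 45 h = 17.55 kWh
treadmill: Runtime = 2 h/day × 28 days = 56 h
treadmill: 1.1 kW × 56 h = 61.6 kWh
Total energy = 120.73 kWh
Cost = 120.73 × €0.20 = €24.15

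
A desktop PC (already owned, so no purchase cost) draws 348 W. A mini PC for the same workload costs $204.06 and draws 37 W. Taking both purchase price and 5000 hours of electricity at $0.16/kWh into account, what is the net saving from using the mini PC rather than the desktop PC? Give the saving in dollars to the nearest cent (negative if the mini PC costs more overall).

desktop PC: $0.00 + (348/1000) kW × 5000 h × $0.16 = $0.00 + $278.4 = $278.4
mini PC: $204.06 + (37/1000) kW × 5000 h × $0.16 = $204.06 + $29.6 = $233.66
Saving = $278.4 − $233.66 = $44.74

$44.74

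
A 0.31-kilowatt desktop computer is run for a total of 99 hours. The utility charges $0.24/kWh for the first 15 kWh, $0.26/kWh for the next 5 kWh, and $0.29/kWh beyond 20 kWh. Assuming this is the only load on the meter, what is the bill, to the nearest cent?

Energy = 0.31 kW × 99 h = 30.69 kWh
Tier 1 (0–15 kWh): 15 × $0.24 = $3.6
Tier 2 (15–20 kWh): 5 × $0.26 = $1.3
Above 20 kWh: 10.69 × $0.29 = $3.1001
Bill = $8.00

$8.00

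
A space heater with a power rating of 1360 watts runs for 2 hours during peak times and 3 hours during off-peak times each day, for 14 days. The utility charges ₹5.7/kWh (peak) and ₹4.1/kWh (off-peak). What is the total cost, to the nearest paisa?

₹451.25

Peak energy = 1.36 kW × 2 h × 14 = 38.08 kWh
Off-peak energy = 1.36 kW × 3 h × 14 = 57.12 kWh
Cost = 38.08 × ₹5.7 + 57.12 × ₹4.1 = ₹217.056 + ₹234.192 = ₹451.25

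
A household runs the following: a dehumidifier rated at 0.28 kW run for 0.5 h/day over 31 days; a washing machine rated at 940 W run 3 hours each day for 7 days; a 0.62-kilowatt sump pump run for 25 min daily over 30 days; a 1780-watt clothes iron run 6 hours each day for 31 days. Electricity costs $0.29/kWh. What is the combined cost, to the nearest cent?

$105.24

dehumidifier: Runtime = 0.5 h/day × 31 days = 15.5 h
dehumidifier: 0.28 kW × 15.5 h = 4.34 kWh
washing machine: Runtime = 3 h/day × 7 days = 21 h
washing machine: 0.94 kW × 21 h = 19.74 kWh
sump pump: Runtime = 25 min × 30 = 750 min = 12.5 h
sump pump: 0.62 kW × 12.5 h = 7.75 kWh
clothes iron: Runtime = 6 h/day × 31 days = 186 h
clothes iron: 1.78 kW × 186 h = 331.08 kWh
Total energy = 362.91 kWh
Cost = 362.91 × $0.29 = $105.24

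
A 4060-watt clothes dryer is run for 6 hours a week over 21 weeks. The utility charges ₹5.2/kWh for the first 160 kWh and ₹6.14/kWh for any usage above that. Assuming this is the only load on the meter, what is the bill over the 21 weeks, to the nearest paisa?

₹2990.58

Runtime = 6 h/week × 21 weeks = 126 h
Energy = 4.06 kW × 126 h = 511.56 kWh
Tier 1 (0–160 kWh): 160 × ₹5.2 = ₹832
Above 160 kWh: 351.56 × ₹6.14 = ₹2158.5784
Bill = ₹2990.58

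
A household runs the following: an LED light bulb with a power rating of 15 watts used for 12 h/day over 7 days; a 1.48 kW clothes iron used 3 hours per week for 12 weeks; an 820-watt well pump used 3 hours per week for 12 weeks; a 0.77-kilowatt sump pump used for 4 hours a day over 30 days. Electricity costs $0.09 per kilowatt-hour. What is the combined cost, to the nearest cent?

$15.88

LED light bulb: Runtime = 12 h/day × 7 days = 84 h
LED light bulb: 0.015 kW × 84 h = 1.26 kWh
clothes iron: Runtime = 3 h/week × 12 weeks = 36 h
clothes iron: 1.48 kW × 36 h = 53.28 kWh
well pump: Runtime = 3 h/week × 12 weeks = 36 h
well pump: 0.82 kW × 36 h = 29.52 kWh
sump pump: Runtime = 4 h/day × 30 days = 120 h
sump pump: 0.77 kW × 120 h = 92.4 kWh
Total energy = 176.46 kWh
Cost = 176.46 × $0.09 = $15.88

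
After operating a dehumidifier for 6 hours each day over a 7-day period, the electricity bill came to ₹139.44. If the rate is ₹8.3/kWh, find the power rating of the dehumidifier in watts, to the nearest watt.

400 W

Energy = ₹139.44 ÷ ₹8.3/kWh = 16.8 kWh
Runtime = 6 h/day × 7 days = 42 h
Power = 16.8 kWh ÷ 42 h = 0.4 kW = 400 W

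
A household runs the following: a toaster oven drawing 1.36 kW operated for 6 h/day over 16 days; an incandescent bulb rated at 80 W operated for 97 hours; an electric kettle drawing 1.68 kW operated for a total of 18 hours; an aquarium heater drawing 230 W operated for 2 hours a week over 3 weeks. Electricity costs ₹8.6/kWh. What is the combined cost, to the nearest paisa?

toaster oven: Runtime = 6 h/day × 16 days = 96 h
toaster oven: 1.36 kW × 96 h = 130.56 kWh
incandescent bulb: 0.08 kW × 97 h = 7.76 kWh
electric kettle: 1.68 kW × 18 h = 30.24 kWh
aquarium heater: Runtime = 2 h/week × 3 weeks = 6 h
aquarium heater: 0.23 kW × 6 h = 1.38 kWh
Total energy = 169.94 kWh
Cost = 169.94 × ₹8.6 = ₹1461.48

₹1461.48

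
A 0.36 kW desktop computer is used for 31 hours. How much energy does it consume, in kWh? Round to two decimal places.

11.16 kWh

Energy = 0.36 kW × 31 h = 11.16 kWh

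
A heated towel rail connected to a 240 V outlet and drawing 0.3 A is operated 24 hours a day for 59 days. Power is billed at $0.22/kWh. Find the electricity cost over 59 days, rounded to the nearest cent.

$22.43

Power = 0.3 A × 240 V = 72 W = 0.072 kW
Runtime = 24 h × 59 = 1416 h
Energy = 0.072 kW × 1416 h = 101.952 kWh
Cost = 101.952 kWh × $0.22/kWh = $22.43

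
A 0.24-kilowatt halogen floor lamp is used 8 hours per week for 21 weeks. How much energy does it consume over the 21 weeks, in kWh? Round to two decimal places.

Runtime = 8 h/week × 21 weeks = 168 h
Energy = 0.24 kW × 168 h = 40.32 kWh

40.32 kWh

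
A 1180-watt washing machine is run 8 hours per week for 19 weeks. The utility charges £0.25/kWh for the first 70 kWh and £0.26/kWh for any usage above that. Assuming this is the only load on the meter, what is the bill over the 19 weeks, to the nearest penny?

Runtime = 8 h/week × 19 weeks = 152 h
Energy = 1.18 kW × 152 h = 179.36 kWh
Tier 1 (0–70 kWh): 70 × £0.25 = £17.5
Above 70 kWh: 109.36 × £0.26 = £28.4336
Bill = £45.93

£45.93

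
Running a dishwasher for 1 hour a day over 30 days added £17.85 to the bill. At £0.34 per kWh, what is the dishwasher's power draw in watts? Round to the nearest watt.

Energy = £17.85 ÷ £0.34/kWh = 52.5 kWh
Runtime = 1 h/day × 30 days = 30 h
Power = 52.5 kWh ÷ 30 h = 1.75 kW = 1750 W

1750 W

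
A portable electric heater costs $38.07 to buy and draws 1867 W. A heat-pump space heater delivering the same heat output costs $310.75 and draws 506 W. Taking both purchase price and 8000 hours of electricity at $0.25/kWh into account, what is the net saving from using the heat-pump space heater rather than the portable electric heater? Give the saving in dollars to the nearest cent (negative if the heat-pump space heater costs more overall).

portable electric heater: $38.07 + (1867/1000) kW × 8000 h × $0.25 = $38.07 + $3734 = $3772.07
heat-pump space heater: $310.75 + (506/1000) kW × 8000 h × $0.25 = $310.75 + $1012 = $1322.75
Saving = $3772.07 − $1322.75 = $2449.32

$2449.32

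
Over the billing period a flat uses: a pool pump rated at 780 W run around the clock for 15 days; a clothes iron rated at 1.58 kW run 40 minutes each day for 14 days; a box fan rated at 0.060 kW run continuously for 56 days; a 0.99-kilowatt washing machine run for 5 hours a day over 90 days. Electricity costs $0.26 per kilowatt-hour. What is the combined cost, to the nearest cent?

pool pump: Runtime = 24 h × 15 = 360 h
pool pump: 0.78 kW × 360 h = 280.8 kWh
clothes iron: Runtime = 40 min × 14 = 560 min = 9.333333… h
clothes iron: 1.58 kW × 9.333333… h = 14.746666… kWh
box fan: Runtime = 24 h × 56 = 1344 h
box fan: 0.06 kW × 1344 h = 80.64 kWh
washing machine: Runtime = 5 h/day × 90 days = 450 h
washing machine: 0.99 kW × 450 h = 445.5 kWh
Total energy = 821.686666… kWh
Cost = 821.686666… × $0.26 = $213.64

$213.64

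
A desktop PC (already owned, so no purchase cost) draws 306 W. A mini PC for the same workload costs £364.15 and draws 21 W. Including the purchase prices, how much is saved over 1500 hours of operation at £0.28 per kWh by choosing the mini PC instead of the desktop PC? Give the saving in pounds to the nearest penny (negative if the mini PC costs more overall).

-£244.45

desktop PC: £0.00 + (306/1000) kW × 1500 h × £0.28 = £0.00 + £128.52 = £128.52
mini PC: £364.15 + (21/1000) kW × 1500 h × £0.28 = £364.15 + £8.82 = £372.97
Saving = £128.52 − £372.97 = −£244.45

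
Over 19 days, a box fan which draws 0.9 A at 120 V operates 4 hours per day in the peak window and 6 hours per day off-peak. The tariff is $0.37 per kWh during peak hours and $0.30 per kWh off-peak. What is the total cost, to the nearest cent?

Power = 0.9 A × 120 V = 108 W = 0.108 kW
Peak energy = 0.108 kW × 4 h × 19 = 8.208 kWh
Off-peak energy = 0.108 kW × 6 h × 19 = 12.312 kWh
Cost = 8.208 × $0.37 + 12.312 × $0.30 = $3.03696 + $3.6936 = $6.73

$6.73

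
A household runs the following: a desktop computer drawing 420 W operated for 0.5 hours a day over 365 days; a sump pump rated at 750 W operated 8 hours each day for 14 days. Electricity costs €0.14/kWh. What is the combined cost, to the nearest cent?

desktop computer: Runtime = 0.5 h/day × 365 days = 182.5 h
desktop computer: 0.42 kW × 182.5 h = 76.65 kWh
sump pump: Runtime = 8 h/day × 14 days = 112 h
sump pump: 0.75 kW × 112 h = 84 kWh
Total energy = 160.65 kWh
Cost = 160.65 × €0.14 = €22.49

€22.49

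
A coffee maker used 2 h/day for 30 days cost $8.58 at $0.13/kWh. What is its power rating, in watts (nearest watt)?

Energy = $8.58 ÷ $0.13/kWh = 66 kWh
Runtime = 2 h/day × 30 days = 60 h
Power = 66 kWh ÷ 60 h = 1.1 kW = 1100 W

1100 W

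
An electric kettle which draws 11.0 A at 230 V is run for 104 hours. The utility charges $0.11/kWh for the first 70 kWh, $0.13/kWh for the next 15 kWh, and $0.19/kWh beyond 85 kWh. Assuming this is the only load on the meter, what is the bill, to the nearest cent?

$43.49

Power = 11.0 A × 230 V = 2530 W = 2.53 kW
Energy = 2.53 kW × 104 h = 263.12 kWh
Tier 1 (0–70 kWh): 70 × $0.11 = $7.7
Tier 2 (70–85 kWh): 15 × $0.13 = $1.95
Above 85 kWh: 178.12 × $0.19 = $33.8428
Bill = $43.49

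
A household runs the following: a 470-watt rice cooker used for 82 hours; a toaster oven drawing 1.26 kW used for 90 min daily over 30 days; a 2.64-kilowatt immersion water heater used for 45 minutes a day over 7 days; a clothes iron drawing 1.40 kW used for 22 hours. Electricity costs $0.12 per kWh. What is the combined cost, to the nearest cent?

rice cooker: 0.47 kW × 82 h = 38.54 kWh
toaster oven: Runtime = 90 min × 30 = 2700 min = 45 h
toaster oven: 1.26 kW × 45 h = 56.7 kWh
immersion water heater: Runtime = 45 min × 7 = 315 min = 5.25 h
immersion water heater: 2.64 kW × 5.25 h = 13.86 kWh
clothes iron: 1.4 kW × 22 h = 30.8 kWh
Total energy = 139.9 kWh
Cost = 139.9 × $0.12 = $16.79

$16.79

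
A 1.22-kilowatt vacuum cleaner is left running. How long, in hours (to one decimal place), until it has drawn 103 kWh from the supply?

84.4 h

Hours = 103 kWh ÷ 1.22 kW = 84.4 h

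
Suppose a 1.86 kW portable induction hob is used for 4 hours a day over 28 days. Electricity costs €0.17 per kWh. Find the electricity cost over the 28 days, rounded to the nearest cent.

€35.41

Runtime = 4 h/day × 28 days = 112 h
Energy = 1.86 kW × 112 h = 208.32 kWh
Cost = 208.32 kWh × €0.17/kWh = €35.41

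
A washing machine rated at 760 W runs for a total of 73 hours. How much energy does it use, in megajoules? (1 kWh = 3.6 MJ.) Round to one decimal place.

199.7 MJ

Energy = 0.76 kW × 73 h = 55.48 kWh
= 55.48 × 3.6 MJ = 199.7 MJ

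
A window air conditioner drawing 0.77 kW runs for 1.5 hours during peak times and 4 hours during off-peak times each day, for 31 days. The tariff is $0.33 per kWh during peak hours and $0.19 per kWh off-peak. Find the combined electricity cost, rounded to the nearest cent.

$29.96

Peak energy = 0.77 kW × 1.5 h × 31 = 35.805 kWh
Off-peak energy = 0.77 kW × 4 h × 31 = 95.48 kWh
Cost = 35.805 × $0.33 + 95.48 × $0.19 = $11.81565 + $18.1412 = $29.96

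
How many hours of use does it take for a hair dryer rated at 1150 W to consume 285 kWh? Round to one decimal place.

247.8 h

Hours = 285 kWh ÷ 1.15 kW = 247.8 h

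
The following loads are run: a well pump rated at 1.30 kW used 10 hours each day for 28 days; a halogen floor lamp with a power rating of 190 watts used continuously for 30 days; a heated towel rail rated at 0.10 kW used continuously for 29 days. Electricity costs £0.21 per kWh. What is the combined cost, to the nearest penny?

well pump: Runtime = 10 h/day × 28 days = 280 h
well pump: 1.3 kW × 280 h = 364 kWh
halogen floor lamp: Runtime = 24 h × 30 = 720 h
halogen floor lamp: 0.19 kW × 720 h = 136.8 kWh
heated towel rail: Runtime = 24 h × 29 = 696 h
heated towel rail: 0.1 kW × 696 h = 69.6 kWh
Total energy = 570.4 kWh
Cost = 570.4 × £0.21 = £119.78

£119.78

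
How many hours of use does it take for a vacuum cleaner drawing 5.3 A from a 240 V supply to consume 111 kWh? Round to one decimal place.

87.3 h

Power = 5.3 A × 240 V = 1272 W = 1.272 kW
Hours = 111 kWh ÷ 1.272 kW = 87.3 h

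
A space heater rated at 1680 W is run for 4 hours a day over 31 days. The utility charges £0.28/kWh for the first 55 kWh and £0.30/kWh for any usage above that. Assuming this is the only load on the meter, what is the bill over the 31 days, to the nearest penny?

£61.40

Runtime = 4 h/day × 31 days = 124 h
Energy = 1.68 kW × 124 h = 208.32 kWh
Tier 1 (0–55 kWh): 55 × £0.28 = £15.4
Above 55 kWh: 153.32 × £0.30 = £45.996
Bill = £61.40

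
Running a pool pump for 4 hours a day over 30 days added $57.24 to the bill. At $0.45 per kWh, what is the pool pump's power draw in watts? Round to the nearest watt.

1060 W

Energy = $57.24 ÷ $0.45/kWh = 127.2 kWh
Runtime = 4 h/day × 30 days = 120 h
Power = 127.2 kWh ÷ 120 h = 1.06 kW = 1060 W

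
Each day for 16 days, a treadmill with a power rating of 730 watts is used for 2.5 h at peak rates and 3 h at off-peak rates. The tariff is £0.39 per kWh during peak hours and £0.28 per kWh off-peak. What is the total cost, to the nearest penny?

Peak energy = 0.73 kW × 2.5 h × 16 = 29.2 kWh
Off-peak energy = 0.73 kW × 3 h × 16 = 35.04 kWh
Cost = 29.2 × £0.39 + 35.04 × £0.28 = £11.388 + £9.8112 = £21.20

£21.20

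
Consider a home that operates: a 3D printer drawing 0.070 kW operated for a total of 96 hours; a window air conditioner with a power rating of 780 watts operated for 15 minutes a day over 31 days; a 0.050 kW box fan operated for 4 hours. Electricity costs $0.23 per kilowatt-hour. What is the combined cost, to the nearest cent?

$2.98

3D printer: 0.07 kW × 96 h = 6.72 kWh
window air conditioner: Runtime = 15 min × 31 = 465 min = 7.75 h
window air conditioner: 0.78 kW × 7.75 h = 6.045 kWh
box fan: 0.05 kW × 4 h = 0.2 kWh
Total energy = 12.965 kWh
Cost = 12.965 × $0.23 = $2.98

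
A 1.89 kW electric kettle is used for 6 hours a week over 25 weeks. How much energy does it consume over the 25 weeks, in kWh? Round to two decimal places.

Runtime = 6 h/week × 25 weeks = 150 h
Energy = 1.89 kW × 150 h = 283.5 kWh

283.50 kWh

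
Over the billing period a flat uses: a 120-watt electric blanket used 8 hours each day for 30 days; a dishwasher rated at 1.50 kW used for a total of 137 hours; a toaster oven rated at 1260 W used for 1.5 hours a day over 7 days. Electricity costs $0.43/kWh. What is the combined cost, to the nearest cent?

electric blanket: Runtime = 8 h/day × 30 days = 240 h
electric blanket: 0.12 kW × 240 h = 28.8 kWh
dishwasher: 1.5 kW × 137 h = 205.5 kWh
toaster oven: Runtime = 1.5 h/day × 7 days = 10.5 h
toaster oven: 1.26 kW × 10.5 h = 13.23 kWh
Total energy = 247.53 kWh
Cost = 247.53 × $0.43 = $106.44

$106.44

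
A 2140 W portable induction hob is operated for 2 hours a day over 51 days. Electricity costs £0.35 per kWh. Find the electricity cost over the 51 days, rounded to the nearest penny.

Runtime = 2 h/day × 51 days = 102 h
Energy = 2.14 kW × 102 h = 218.28 kWh
Cost = 218.28 kWh × £0.35/kWh = £76.40

£76.40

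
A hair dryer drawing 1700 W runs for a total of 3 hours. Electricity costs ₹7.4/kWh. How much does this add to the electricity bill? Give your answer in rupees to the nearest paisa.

₹37.74

Energy = 1.7 kW × 3 h = 5.1 kWh
Cost = 5.1 kWh × ₹7.4/kWh = ₹37.74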